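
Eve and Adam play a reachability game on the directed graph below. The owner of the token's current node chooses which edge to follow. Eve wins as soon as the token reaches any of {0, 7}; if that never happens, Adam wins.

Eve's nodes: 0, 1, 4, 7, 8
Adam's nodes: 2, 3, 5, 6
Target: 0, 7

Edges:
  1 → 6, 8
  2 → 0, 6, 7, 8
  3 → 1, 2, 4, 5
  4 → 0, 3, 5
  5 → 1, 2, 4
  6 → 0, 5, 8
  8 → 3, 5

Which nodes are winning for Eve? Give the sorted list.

0, 4, 7

A0 = {0, 7}
A1: add {4} — 4 (Eve) has 4→0.
A2 = A1; e.g. 1 (Eve) has no edge into A1. Fixed point.
Eve's winning region = {0, 4, 7}.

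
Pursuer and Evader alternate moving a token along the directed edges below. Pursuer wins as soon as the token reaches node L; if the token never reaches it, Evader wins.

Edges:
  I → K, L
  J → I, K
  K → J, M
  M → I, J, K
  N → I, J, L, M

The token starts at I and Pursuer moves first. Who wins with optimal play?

Track states (vertex, player-to-move).
A0 = {(L,Pursuer), (L,Evader)}
A1: add {(I,Pursuer), (N,Pursuer)}.
(I,Pursuer) ∈ A1 ⇒ Pursuer forces the target.

Pursuer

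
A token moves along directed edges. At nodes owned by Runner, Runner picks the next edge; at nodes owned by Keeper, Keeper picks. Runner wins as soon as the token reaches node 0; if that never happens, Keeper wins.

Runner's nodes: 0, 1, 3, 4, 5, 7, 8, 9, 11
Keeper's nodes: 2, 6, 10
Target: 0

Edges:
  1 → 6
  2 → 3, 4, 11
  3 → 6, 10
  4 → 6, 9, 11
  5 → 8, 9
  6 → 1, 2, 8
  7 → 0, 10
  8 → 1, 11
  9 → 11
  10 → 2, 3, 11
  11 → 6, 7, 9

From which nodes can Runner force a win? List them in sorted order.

A0 = {0}
A1: add {7} — 7 (Runner) has 7→0.
A2: add {11} — 11 (Runner) has 11→7.
A3: add {4, 8, 9} — 4 (Runner) has 4→11; 8 (Runner) has 8→11; 9 (Runner) has 9→11.
A4: add {5} — 5 (Runner) has 5→8.
A5 = A4; e.g. 1 (Runner) has no edge into A4. Fixed point.
Runner's winning region = {0, 4, 5, 7, 8, 9, 11}.

0, 4, 5, 7, 8, 9, 11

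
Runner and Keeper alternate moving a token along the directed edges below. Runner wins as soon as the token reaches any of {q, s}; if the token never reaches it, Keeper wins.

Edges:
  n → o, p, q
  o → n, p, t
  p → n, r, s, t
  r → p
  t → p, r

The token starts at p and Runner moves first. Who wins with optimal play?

Track states (vertex, player-to-move).
A0 = {(q,Runner), (q,Keeper), (s,Runner), (s,Keeper)}
A1: add {(n,Runner), (p,Runner)}.
(p,Runner) ∈ A1 ⇒ Runner forces the target.

Runner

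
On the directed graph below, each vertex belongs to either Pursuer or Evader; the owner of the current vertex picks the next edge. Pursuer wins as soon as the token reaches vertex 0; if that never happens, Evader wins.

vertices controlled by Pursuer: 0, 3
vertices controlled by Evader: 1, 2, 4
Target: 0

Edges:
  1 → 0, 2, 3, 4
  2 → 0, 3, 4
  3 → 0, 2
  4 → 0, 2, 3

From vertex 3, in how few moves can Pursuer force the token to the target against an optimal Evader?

1

A0 = {0}
A1: add {3} — 3 (Pursuer) has 3→0.
A2 = A1; e.g. 1 (Evader) can still go to 2. Fixed point.
3 enters the attractor at level 1, so Pursuer can force the target in 1 move from there.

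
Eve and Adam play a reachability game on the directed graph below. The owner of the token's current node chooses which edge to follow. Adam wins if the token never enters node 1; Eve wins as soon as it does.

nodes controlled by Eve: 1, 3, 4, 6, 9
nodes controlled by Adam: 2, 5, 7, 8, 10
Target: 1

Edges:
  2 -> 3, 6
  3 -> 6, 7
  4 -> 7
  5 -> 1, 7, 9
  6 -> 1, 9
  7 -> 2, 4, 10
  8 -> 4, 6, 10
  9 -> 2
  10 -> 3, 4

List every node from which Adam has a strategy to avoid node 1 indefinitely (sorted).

4, 5, 7, 8, 10

A0 = {1}
A1: add {6} — 6 (Eve) has 6→1.
A2: add {3} — 3 (Eve) has 3→6.
A3: add {2} — 2 (Adam): all of {3, 6} already in.
A4: add {9} — 9 (Eve) has 9→2.
A5 = A4; e.g. 4 (Eve) has no edge into A4. Fixed point.
Eve's attractor = {1, 2, 3, 6, 9}; Adam avoids the target exactly from the complement.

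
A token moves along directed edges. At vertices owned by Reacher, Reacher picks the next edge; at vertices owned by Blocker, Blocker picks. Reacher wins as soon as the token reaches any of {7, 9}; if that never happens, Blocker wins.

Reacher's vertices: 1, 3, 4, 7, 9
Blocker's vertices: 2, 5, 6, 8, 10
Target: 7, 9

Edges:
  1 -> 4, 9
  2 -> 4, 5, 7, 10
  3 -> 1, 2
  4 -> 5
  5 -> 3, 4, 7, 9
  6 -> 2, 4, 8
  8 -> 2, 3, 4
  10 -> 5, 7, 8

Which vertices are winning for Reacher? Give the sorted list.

1, 3, 7, 9

A0 = {7, 9}
A1: add {1} — 1 (Reacher) has 1→9.
A2: add {3} — 3 (Reacher) has 3→1.
A3 = A2; e.g. 2 (Blocker) can still go to 4. Fixed point.
Reacher's winning region = {1, 3, 7, 9}.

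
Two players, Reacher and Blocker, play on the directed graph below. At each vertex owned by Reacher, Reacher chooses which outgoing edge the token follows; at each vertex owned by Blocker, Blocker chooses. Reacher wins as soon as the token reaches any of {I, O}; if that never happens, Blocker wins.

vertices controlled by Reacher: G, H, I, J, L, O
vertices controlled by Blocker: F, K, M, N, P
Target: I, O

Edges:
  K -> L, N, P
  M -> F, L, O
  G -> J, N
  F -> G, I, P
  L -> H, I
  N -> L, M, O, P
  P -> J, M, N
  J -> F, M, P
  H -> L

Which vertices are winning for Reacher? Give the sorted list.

A0 = {I, O}
A1: add {L} — L (Reacher) has L→I.
A2: add {H} — H (Reacher) has H→L.
A3 = A2; e.g. F (Blocker) can still go to G. Fixed point.
Reacher's winning region = {H, I, L, O}.

H, I, L, O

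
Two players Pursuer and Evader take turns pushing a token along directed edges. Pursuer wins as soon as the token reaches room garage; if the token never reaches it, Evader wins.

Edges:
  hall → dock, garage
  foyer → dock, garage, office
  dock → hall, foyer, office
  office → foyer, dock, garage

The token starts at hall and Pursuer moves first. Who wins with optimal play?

Pursuer

Track states (vertex, player-to-move).
A0 = {(garage,Pursuer), (garage,Evader)}
A1: add {(hall,Pursuer), (foyer,Pursuer), (office,Pursuer)}.
(hall,Pursuer) ∈ A1 ⇒ Pursuer forces the target.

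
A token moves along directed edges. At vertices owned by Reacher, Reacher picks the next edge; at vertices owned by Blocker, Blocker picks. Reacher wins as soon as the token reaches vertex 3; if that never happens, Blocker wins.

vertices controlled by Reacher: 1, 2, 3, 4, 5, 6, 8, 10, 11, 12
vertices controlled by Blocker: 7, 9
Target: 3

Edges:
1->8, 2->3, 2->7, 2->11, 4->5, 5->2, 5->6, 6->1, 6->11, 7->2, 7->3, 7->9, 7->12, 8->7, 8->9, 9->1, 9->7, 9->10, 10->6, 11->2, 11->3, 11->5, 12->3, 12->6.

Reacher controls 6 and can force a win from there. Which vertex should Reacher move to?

A0 = {3}
A1: add {2, 11, 12} — 2 (Reacher) has 2→3; 11 (Reacher) has 11→3; 12 (Reacher) has 12→3.
A2: add {5, 6} — 5 (Reacher) has 5→2; 6 (Reacher) has 6→11.
A3: add {4, 10} — 4 (Reacher) has 4→5; 10 (Reacher) has 10→6.
A4 = A3; e.g. 1 (Reacher) has no edge into A3. Fixed point.
From 6, successor 11 is in the attractor (rank 1); the other successor 1 is not.

11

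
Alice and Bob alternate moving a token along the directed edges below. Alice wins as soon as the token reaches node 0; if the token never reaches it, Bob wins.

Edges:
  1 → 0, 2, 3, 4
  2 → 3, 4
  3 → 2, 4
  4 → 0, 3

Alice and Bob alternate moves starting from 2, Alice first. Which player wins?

Track states (vertex, player-to-move).
A0 = {(0,Alice), (0,Bob)}
A1: add {(1,Alice), (4,Alice)}.
A2 = A1; e.g. (1,Bob) stays out. (2,Alice) never enters ⇒ Bob avoids the target.

Bob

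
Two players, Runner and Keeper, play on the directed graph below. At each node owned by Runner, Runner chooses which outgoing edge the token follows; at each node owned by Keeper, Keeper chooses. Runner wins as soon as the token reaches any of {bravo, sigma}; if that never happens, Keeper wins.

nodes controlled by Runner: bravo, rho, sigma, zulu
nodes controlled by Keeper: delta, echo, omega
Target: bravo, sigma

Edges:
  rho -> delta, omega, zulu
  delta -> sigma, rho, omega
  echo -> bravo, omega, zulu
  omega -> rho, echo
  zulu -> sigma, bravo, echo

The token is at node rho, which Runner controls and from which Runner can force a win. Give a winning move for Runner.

A0 = {bravo, sigma}
A1: add {zulu} — zulu (Runner) has zulu→sigma.
A2: add {rho} — rho (Runner) has rho→zulu.
A3 = A2; e.g. delta (Keeper) can still go to omega. Fixed point.
From rho, successor zulu is in the attractor (rank 1); the other successors delta, omega are not.

zulu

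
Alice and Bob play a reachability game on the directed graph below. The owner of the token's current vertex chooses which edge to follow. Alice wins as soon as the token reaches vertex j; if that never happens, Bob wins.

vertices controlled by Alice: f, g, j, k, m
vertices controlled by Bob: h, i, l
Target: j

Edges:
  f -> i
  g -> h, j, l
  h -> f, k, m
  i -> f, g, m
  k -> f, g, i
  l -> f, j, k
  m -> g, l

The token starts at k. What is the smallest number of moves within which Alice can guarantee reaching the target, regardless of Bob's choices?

2

A0 = {j}
A1: add {g} — g (Alice) has g→j.
A2: add {k, m} — k (Alice) has k→g; m (Alice) has m→g.
A3 = A2; e.g. f (Alice) has no edge into A2. Fixed point.
k enters the attractor at level 2, so Alice can force the target in 2 moves from there.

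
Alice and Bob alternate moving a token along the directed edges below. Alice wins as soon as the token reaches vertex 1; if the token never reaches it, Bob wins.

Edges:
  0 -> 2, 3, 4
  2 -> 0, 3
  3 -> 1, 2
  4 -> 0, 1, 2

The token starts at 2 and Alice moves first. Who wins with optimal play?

Track states (vertex, player-to-move).
A0 = {(1,Alice), (1,Bob)}
A1: add {(3,Alice), (4,Alice)}.
A2 = A1; e.g. (0,Alice) stays out. (2,Alice) never enters ⇒ Bob avoids the target.

Bob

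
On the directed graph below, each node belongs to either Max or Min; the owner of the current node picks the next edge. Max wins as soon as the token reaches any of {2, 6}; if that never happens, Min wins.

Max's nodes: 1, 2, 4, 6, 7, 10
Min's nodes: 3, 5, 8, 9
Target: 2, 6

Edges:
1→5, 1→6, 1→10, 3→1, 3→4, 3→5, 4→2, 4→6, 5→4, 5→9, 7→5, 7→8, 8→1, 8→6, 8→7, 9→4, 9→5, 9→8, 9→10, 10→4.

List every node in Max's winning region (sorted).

A0 = {2, 6}
A1: add {1, 4} — 1 (Max) has 1→6; 4 (Max) has 4→2.
A2: add {10} — 10 (Max) has 10→4.
A3 = A2; e.g. 3 (Min) can still go to 5. Fixed point.
Max's winning region = {1, 2, 4, 6, 10}.

1, 2, 4, 6, 10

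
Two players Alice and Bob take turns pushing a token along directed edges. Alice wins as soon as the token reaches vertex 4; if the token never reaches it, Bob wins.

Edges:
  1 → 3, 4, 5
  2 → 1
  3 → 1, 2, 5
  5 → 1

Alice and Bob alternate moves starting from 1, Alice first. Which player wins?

Alice

Track states (vertex, player-to-move).
A0 = {(4,Alice), (4,Bob)}
A1: add {(1,Alice)}.
(1,Alice) ∈ A1 ⇒ Alice forces the target.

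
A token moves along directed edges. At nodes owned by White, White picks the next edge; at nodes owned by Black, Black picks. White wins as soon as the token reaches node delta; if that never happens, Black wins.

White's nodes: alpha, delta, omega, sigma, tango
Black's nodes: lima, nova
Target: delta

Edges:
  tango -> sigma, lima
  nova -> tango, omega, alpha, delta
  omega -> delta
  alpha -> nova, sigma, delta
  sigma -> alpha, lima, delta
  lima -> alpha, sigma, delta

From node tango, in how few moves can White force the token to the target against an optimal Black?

2

A0 = {delta}
A1: add {alpha, omega, sigma} — omega (White) has omega→delta; alpha (White) has alpha→delta; sigma (White) has sigma→delta.
A2: add {lima, tango} — tango (White) has tango→sigma; lima (Black): all of {alpha, sigma, delta} already in.
tango enters the attractor at level 2, so White can force the target in 2 moves from there.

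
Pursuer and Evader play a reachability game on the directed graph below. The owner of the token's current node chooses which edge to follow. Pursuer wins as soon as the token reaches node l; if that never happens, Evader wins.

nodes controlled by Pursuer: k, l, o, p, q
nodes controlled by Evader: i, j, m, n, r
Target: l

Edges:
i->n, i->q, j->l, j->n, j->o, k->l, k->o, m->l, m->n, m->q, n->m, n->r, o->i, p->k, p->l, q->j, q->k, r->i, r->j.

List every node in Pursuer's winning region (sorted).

A0 = {l}
A1: add {k, p} — k (Pursuer) has k→l; p (Pursuer) has p→l.
A2: add {q} — q (Pursuer) has q→k.
A3 = A2; e.g. i (Evader) can still go to n. Fixed point.
Pursuer's winning region = {k, l, p, q}.

k, l, p, q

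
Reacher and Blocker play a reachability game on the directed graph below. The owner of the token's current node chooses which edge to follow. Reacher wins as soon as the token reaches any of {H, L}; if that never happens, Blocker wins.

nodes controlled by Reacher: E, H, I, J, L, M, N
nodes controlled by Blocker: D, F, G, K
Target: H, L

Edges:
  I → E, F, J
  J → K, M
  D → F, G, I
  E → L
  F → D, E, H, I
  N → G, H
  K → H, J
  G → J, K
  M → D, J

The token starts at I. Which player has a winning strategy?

A0 = {H, L}
A1: add {E, N} — E (Reacher) has E→L; N (Reacher) has N→H.
A2: add {I} — I (Reacher) has I→E.
A3 = A2; e.g. D (Blocker) can still go to F. Fixed point.
I ∈ A2, so Reacher can force the target.

Reacher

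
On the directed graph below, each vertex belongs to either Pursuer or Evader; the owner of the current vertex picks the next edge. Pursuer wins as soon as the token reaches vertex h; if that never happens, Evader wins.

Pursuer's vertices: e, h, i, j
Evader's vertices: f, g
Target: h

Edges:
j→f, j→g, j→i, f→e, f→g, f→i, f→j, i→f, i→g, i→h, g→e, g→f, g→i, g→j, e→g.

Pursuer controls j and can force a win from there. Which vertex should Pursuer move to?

A0 = {h}
A1: add {i} — i (Pursuer) has i→h.
A2: add {j} — j (Pursuer) has j→i.
A3 = A2; e.g. e (Pursuer) has no edge into A2. Fixed point.
From j, successor i is in the attractor (rank 1); the other successors f, g are not.

i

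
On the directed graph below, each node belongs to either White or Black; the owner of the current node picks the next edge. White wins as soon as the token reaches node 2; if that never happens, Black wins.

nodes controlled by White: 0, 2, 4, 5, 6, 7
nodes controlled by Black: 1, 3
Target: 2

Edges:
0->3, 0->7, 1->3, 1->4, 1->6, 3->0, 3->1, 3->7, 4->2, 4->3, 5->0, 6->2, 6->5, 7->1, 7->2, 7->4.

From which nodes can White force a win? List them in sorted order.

A0 = {2}
A1: add {4, 6, 7} — 4 (White) has 4→2; 6 (White) has 6→2; 7 (White) has 7→2.
A2: add {0} — 0 (White) has 0→7.
A3: add {5} — 5 (White) has 5→0.
A4 = A3; e.g. 1 (Black) can still go to 3. Fixed point.
White's winning region = {0, 2, 4, 5, 6, 7}.

0, 2, 4, 5, 6, 7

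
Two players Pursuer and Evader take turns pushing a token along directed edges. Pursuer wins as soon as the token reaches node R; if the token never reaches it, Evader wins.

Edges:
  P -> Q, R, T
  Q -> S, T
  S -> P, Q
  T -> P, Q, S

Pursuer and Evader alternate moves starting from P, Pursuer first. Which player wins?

Pursuer

Track states (vertex, player-to-move).
A0 = {(R,Pursuer), (R,Evader)}
A1: add {(P,Pursuer)}.
(P,Pursuer) ∈ A1 ⇒ Pursuer forces the target.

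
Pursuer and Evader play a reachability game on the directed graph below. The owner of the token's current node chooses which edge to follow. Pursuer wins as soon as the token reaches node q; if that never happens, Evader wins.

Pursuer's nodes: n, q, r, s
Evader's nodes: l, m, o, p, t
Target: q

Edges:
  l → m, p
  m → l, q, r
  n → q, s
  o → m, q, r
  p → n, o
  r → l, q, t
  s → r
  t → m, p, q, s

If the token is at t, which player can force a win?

A0 = {q}
A1: add {n, r} — n (Pursuer) has n→q; r (Pursuer) has r→q.
A2: add {s} — s (Pursuer) has s→r.
A3 = A2; e.g. l (Evader) can still go to m. Fixed point.
t never enters the attractor, so Evader can avoid the target forever.

Evader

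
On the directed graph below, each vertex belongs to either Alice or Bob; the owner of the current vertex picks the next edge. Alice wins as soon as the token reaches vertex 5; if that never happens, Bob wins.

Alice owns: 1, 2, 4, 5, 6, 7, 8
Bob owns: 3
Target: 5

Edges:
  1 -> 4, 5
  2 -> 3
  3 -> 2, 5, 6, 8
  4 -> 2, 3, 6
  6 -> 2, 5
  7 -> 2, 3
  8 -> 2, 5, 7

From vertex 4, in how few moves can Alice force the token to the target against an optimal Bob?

A0 = {5}
A1: add {1, 6, 8} — 1 (Alice) has 1→5; 6 (Alice) has 6→5; 8 (Alice) has 8→5.
A2: add {4} — 4 (Alice) has 4→6.
A3 = A2; e.g. 2 (Alice) has no edge into A2. Fixed point.
4 enters the attractor at level 2, so Alice can force the target in 2 moves from there.

2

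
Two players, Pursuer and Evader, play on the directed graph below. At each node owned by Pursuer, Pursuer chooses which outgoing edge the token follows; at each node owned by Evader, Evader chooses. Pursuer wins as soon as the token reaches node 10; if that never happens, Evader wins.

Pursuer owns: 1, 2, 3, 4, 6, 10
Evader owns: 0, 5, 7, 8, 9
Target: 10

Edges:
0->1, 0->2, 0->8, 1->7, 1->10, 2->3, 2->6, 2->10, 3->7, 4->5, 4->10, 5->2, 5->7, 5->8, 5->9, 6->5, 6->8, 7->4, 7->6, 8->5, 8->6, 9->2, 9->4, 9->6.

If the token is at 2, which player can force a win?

Pursuer

A0 = {10}
A1: add {1, 2, 4} — 1 (Pursuer) has 1→10; 2 (Pursuer) has 2→10; 4 (Pursuer) has 4→10.
A2 = A1; e.g. 0 (Evader) can still go to 8. Fixed point.
2 ∈ A1, so Pursuer can force the target.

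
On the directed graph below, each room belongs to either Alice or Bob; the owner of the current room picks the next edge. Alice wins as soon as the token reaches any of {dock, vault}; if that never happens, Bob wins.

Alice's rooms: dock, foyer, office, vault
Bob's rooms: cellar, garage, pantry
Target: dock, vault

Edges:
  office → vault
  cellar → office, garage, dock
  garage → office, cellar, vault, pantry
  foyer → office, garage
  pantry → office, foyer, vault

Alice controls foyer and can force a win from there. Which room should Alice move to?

office

A0 = {dock, vault}
A1: add {office} — office (Alice) has office→vault.
A2: add {foyer} — foyer (Alice) has foyer→office.
A3: add {pantry} — pantry (Bob): all of {office, foyer, vault} already in.
A4 = A3; e.g. cellar (Bob) can still go to garage. Fixed point.
From foyer, successor office is in the attractor (rank 1); the other successor garage is not.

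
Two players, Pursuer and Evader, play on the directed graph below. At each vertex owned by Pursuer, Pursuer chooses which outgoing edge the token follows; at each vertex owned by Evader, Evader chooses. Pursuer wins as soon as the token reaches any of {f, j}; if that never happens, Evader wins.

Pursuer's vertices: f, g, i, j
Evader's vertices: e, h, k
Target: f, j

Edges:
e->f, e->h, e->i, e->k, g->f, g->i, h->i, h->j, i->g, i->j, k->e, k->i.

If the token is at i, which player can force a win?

A0 = {f, j}
A1: add {g, i} — g (Pursuer) has g→f; i (Pursuer) has i→j.
i ∈ A1, so Pursuer can force the target.

Pursuer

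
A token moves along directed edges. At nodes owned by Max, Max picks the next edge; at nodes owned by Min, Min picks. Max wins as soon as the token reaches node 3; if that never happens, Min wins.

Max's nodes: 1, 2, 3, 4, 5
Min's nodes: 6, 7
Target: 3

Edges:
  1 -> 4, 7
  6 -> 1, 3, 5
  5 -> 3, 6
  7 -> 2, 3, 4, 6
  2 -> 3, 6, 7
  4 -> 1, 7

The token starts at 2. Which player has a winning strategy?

Max

A0 = {3}
A1: add {2, 5} — 2 (Max) has 2→3; 5 (Max) has 5→3.
A2 = A1; e.g. 1 (Max) has no edge into A1. Fixed point.
2 ∈ A1, so Max can force the target.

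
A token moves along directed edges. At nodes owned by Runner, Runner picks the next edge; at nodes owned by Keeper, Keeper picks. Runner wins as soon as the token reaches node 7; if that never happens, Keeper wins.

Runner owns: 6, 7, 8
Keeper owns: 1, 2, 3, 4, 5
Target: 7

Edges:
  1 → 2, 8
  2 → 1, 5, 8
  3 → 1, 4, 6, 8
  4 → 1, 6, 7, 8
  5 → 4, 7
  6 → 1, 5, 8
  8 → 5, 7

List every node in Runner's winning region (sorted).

6, 7, 8

A0 = {7}
A1: add {8} — 8 (Runner) has 8→7.
A2: add {6} — 6 (Runner) has 6→8.
A3 = A2; e.g. 1 (Keeper) can still go to 2. Fixed point.
Runner's winning region = {6, 7, 8}.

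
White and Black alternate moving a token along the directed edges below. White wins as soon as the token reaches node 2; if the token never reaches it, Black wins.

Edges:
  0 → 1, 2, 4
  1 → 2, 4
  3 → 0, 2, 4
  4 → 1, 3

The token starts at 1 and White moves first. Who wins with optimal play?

White

Track states (vertex, player-to-move).
A0 = {(2,White), (2,Black)}
A1: add {(0,White), (1,White), (3,White)}.
(1,White) ∈ A1 ⇒ White forces the target.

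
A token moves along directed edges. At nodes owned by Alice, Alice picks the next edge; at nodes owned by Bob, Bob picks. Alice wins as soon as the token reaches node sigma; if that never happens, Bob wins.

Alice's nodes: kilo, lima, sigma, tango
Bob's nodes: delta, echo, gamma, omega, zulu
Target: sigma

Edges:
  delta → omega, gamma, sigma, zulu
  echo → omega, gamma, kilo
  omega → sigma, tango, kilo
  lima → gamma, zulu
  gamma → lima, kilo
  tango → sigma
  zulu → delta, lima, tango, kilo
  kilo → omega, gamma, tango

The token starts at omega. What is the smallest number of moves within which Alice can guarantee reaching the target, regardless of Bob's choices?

A0 = {sigma}
A1: add {tango} — tango (Alice) has tango→sigma.
A2: add {kilo} — kilo (Alice) has kilo→tango.
A3: add {omega} — omega (Bob): all of {sigma, tango, kilo} already in.
A4 = A3; e.g. delta (Bob) can still go to gamma. Fixed point.
omega enters the attractor at level 3, so Alice can force the target in 3 moves from there.

3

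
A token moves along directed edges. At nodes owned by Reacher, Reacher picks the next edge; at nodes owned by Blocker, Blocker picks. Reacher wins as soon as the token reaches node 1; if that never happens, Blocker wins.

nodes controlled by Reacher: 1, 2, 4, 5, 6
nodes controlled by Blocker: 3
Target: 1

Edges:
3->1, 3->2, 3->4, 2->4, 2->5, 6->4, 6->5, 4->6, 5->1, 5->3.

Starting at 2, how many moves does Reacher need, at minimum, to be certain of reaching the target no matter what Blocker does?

A0 = {1}
A1: add {5} — 5 (Reacher) has 5→1.
A2: add {2, 6} — 2 (Reacher) has 2→5; 6 (Reacher) has 6→5.
2 enters the attractor at level 2, so Reacher can force the target in 2 moves from there.

2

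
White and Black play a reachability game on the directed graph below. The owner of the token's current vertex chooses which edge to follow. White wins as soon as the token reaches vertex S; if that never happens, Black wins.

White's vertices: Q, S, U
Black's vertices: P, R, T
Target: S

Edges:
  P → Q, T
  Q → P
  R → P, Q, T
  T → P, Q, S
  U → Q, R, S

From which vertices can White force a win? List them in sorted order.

S, U

A0 = {S}
A1: add {U} — U (White) has U→S.
A2 = A1; e.g. P (Black) can still go to Q. Fixed point.
White's winning region = {S, U}.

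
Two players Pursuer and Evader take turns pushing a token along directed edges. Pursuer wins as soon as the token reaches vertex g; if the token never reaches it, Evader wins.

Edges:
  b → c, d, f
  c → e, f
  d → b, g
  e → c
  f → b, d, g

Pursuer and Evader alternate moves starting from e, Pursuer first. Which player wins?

Evader

Track states (vertex, player-to-move).
A0 = {(g,Pursuer), (g,Evader)}
A1: add {(d,Pursuer), (f,Pursuer)}.
A2 = A1; e.g. (b,Pursuer) stays out. (e,Pursuer) never enters ⇒ Evader avoids the target.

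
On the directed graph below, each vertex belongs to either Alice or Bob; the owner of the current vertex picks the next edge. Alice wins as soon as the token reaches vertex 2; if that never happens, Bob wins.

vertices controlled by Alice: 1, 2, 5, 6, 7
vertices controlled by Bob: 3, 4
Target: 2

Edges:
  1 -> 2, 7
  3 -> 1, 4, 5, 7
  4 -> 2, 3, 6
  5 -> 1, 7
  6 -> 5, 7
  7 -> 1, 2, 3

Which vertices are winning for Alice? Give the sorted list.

A0 = {2}
A1: add {1, 7} — 1 (Alice) has 1→2; 7 (Alice) has 7→2.
A2: add {5, 6} — 5 (Alice) has 5→1; 6 (Alice) has 6→7.
A3 = A2; e.g. 3 (Bob) can still go to 4. Fixed point.
Alice's winning region = {1, 2, 5, 6, 7}.

1, 2, 5, 6, 7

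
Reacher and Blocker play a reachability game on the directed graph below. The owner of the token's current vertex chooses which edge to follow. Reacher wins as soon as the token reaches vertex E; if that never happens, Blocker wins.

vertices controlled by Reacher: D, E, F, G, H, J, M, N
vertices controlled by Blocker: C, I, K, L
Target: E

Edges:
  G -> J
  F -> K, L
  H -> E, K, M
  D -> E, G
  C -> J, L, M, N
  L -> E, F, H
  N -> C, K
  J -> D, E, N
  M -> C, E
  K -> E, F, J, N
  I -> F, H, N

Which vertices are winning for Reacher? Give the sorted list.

D, E, G, H, J, M

A0 = {E}
A1: add {D, H, J, M} — D (Reacher) has D→E; H (Reacher) has H→E; J (Reacher) has J→E; M (Reacher) has M→E.
A2: add {G} — G (Reacher) has G→J.
A3 = A2; e.g. C (Blocker) can still go to L. Fixed point.
Reacher's winning region = {D, E, G, H, J, M}.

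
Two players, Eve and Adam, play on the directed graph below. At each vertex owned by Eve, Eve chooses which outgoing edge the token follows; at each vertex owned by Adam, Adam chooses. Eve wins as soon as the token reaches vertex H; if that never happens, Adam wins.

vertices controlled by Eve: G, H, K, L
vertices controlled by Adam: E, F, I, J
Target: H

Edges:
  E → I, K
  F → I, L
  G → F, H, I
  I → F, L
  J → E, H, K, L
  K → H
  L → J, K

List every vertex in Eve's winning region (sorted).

A0 = {H}
A1: add {G, K} — G (Eve) has G→H; K (Eve) has K→H.
A2: add {L} — L (Eve) has L→K.
A3 = A2; e.g. E (Adam) can still go to I. Fixed point.
Eve's winning region = {G, H, K, L}.

G, H, K, L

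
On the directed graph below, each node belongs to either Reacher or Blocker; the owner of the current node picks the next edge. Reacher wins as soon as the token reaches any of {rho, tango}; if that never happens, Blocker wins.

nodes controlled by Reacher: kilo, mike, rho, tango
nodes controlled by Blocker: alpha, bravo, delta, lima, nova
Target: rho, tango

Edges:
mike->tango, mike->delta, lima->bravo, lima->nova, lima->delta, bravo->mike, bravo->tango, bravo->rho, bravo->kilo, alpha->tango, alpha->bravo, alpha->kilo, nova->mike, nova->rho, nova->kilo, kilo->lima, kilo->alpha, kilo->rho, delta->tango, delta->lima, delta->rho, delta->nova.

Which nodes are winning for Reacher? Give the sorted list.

alpha, bravo, kilo, mike, nova, rho, tango

A0 = {rho, tango}
A1: add {kilo, mike} — mike (Reacher) has mike→tango; kilo (Reacher) has kilo→rho.
A2: add {bravo, nova} — bravo (Blocker): all of {mike, tango, rho, kilo} already in; nova (Blocker): all of {mike, rho, kilo} already in.
A3: add {alpha} — alpha (Blocker): all of {tango, bravo, kilo} already in.
A4 = A3; e.g. lima (Blocker) can still go to delta. Fixed point.
Reacher's winning region = {alpha, bravo, kilo, mike, nova, rho, tango}.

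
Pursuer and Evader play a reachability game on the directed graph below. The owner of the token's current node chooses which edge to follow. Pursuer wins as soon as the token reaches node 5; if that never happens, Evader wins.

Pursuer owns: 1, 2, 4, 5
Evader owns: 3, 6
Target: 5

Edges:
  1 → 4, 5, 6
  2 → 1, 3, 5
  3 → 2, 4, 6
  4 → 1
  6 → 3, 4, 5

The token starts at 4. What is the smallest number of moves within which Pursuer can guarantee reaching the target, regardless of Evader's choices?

2

A0 = {5}
A1: add {1, 2} — 1 (Pursuer) has 1→5; 2 (Pursuer) has 2→5.
A2: add {4} — 4 (Pursuer) has 4→1.
A3 = A2; e.g. 3 (Evader) can still go to 6. Fixed point.
4 enters the attractor at level 2, so Pursuer can force the target in 2 moves from there.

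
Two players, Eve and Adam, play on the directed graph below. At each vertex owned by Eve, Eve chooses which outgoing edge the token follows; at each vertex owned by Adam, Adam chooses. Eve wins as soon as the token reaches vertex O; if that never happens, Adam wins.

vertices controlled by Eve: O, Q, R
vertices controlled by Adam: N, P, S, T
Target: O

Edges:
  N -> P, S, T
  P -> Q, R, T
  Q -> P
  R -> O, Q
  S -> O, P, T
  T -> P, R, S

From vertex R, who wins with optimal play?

A0 = {O}
A1: add {R} — R (Eve) has R→O.
A2 = A1; e.g. N (Adam) can still go to P. Fixed point.
R ∈ A1, so Eve can force the target.

Eve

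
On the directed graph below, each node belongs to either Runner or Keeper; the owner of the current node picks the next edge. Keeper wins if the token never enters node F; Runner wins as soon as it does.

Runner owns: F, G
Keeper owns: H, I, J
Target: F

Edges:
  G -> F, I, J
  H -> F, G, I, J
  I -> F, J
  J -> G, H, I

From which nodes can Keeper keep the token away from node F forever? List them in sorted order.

A0 = {F}
A1: add {G} — G (Runner) has G→F.
A2 = A1; e.g. H (Keeper) can still go to I. Fixed point.
Runner's attractor = {F, G}; Keeper avoids the target exactly from the complement.

H, I, J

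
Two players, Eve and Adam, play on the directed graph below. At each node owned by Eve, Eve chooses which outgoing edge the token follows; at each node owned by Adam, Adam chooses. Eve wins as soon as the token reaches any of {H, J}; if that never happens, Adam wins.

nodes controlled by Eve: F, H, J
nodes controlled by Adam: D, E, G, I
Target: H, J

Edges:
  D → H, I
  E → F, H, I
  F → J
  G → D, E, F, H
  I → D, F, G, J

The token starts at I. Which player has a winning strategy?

A0 = {H, J}
A1: add {F} — F (Eve) has F→J.
A2 = A1; e.g. D (Adam) can still go to I. Fixed point.
I never enters the attractor, so Adam can avoid the target forever.

Adam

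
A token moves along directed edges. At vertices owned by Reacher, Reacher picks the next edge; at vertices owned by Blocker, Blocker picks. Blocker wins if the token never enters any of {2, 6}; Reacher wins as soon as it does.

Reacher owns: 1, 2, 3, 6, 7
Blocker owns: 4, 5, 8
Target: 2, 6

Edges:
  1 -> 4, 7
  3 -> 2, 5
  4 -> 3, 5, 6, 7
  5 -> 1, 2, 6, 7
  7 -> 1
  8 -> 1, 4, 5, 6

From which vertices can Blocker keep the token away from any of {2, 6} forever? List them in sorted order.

1, 4, 5, 7, 8

A0 = {2, 6}
A1: add {3} — 3 (Reacher) has 3→2.
A2 = A1; e.g. 1 (Reacher) has no edge into A1. Fixed point.
Reacher's attractor = {2, 3, 6}; Blocker avoids the target exactly from the complement.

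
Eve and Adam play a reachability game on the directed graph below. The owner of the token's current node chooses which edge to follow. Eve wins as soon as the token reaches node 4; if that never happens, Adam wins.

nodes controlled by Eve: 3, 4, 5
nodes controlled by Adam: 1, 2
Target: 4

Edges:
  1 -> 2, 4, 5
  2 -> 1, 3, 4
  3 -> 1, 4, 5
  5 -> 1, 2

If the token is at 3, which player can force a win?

Eve

A0 = {4}
A1: add {3} — 3 (Eve) has 3→4.
A2 = A1; e.g. 1 (Adam) can still go to 2. Fixed point.
3 ∈ A1, so Eve can force the target.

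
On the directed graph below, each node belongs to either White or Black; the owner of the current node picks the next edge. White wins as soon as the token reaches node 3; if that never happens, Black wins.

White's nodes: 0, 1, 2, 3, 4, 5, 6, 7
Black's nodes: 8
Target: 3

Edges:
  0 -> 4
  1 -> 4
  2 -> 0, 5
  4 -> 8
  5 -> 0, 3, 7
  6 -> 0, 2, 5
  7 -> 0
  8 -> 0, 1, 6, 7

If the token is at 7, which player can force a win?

Black

A0 = {3}
A1: add {5} — 5 (White) has 5→3.
A2: add {2, 6} — 2 (White) has 2→5; 6 (White) has 6→5.
A3 = A2; e.g. 0 (White) has no edge into A2. Fixed point.
7 never enters the attractor, so Black can avoid the target forever.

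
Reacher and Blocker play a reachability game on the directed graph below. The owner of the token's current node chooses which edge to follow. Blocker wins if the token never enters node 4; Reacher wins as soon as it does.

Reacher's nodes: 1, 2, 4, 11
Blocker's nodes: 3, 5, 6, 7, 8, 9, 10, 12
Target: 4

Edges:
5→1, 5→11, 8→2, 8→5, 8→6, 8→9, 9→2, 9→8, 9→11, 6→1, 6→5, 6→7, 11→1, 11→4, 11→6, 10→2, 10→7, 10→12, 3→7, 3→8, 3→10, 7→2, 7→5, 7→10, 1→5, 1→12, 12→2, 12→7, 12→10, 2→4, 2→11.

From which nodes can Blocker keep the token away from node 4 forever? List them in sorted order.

A0 = {4}
A1: add {2, 11} — 2 (Reacher) has 2→4; 11 (Reacher) has 11→4.
A2 = A1; e.g. 1 (Reacher) has no edge into A1. Fixed point.
Reacher's attractor = {2, 4, 11}; Blocker avoids the target exactly from the complement.

1, 3, 5, 6, 7, 8, 9, 10, 12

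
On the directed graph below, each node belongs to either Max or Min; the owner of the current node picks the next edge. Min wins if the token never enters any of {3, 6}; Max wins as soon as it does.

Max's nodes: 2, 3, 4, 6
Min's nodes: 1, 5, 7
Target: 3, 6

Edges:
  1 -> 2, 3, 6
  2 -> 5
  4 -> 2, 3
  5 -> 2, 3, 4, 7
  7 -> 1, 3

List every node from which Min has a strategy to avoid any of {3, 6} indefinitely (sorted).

A0 = {3, 6}
A1: add {4} — 4 (Max) has 4→3.
A2 = A1; e.g. 1 (Min) can still go to 2. Fixed point.
Max's attractor = {3, 4, 6}; Min avoids the target exactly from the complement.

1, 2, 5, 7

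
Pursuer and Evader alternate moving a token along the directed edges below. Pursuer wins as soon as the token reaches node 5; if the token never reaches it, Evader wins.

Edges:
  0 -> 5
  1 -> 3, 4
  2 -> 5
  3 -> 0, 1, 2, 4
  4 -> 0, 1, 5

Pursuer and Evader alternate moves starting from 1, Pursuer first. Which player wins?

Evader

Track states (vertex, player-to-move).
A0 = {(5,Pursuer), (5,Evader)}
A1: add {(0,Pursuer), (0,Evader), (2,Pursuer), (2,Evader), (4,Pursuer)}.
A2: add {(3,Pursuer)}.
A3: add {(1,Evader)}.
A4 = A3; e.g. (1,Pursuer) stays out. (1,Pursuer) never enters ⇒ Evader avoids the target.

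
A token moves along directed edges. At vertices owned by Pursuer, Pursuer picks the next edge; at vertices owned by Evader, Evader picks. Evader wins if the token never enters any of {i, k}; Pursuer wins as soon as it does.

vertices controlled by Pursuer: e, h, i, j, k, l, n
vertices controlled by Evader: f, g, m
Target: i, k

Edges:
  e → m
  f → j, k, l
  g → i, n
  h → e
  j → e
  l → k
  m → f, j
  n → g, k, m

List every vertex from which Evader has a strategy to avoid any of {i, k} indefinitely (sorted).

e, f, h, j, m

A0 = {i, k}
A1: add {l, n} — l (Pursuer) has l→k; n (Pursuer) has n→k.
A2: add {g} — g (Evader): all of {i, n} already in.
A3 = A2; e.g. e (Pursuer) has no edge into A2. Fixed point.
Pursuer's attractor = {g, i, k, l, n}; Evader avoids the target exactly from the complement.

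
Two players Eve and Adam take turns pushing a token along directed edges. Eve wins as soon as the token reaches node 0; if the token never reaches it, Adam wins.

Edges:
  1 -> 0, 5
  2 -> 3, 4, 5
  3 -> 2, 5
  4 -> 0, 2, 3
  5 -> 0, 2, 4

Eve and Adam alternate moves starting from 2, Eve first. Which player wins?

Track states (vertex, player-to-move).
A0 = {(0,Eve), (0,Adam)}
A1: add {(1,Eve), (4,Eve), (5,Eve)}.
A2: add {(1,Adam)}.
A3 = A2; e.g. (2,Eve) stays out. (2,Eve) never enters ⇒ Adam avoids the target.

Adam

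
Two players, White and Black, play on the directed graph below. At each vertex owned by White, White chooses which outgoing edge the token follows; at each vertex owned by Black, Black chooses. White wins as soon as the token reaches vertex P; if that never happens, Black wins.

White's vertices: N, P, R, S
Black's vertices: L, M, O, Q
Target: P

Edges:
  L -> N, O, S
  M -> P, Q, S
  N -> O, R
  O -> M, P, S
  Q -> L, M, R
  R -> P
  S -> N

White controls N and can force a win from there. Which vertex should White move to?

A0 = {P}
A1: add {R} — R (White) has R→P.
A2: add {N} — N (White) has N→R.
A3: add {S} — S (White) has S→N.
A4 = A3; e.g. L (Black) can still go to O. Fixed point.
From N, successor R is in the attractor (rank 1); the other successor O is not.

R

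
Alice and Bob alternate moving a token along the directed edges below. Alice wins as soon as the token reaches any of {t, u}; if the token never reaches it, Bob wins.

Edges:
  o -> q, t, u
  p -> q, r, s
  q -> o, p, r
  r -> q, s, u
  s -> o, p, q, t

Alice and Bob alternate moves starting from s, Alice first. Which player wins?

Track states (vertex, player-to-move).
A0 = {(t,Alice), (t,Bob), (u,Alice), (u,Bob)}
A1: add {(o,Alice), (r,Alice), (s,Alice)}.
(s,Alice) ∈ A1 ⇒ Alice forces the target.

Alice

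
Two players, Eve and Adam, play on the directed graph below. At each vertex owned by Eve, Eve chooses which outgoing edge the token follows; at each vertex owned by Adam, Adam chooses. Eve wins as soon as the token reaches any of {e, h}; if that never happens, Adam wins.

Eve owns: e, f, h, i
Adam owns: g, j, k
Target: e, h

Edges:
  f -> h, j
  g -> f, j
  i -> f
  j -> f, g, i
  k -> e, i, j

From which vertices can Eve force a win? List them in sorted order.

e, f, h, i

A0 = {e, h}
A1: add {f} — f (Eve) has f→h.
A2: add {i} — i (Eve) has i→f.
A3 = A2; e.g. g (Adam) can still go to j. Fixed point.
Eve's winning region = {e, f, h, i}.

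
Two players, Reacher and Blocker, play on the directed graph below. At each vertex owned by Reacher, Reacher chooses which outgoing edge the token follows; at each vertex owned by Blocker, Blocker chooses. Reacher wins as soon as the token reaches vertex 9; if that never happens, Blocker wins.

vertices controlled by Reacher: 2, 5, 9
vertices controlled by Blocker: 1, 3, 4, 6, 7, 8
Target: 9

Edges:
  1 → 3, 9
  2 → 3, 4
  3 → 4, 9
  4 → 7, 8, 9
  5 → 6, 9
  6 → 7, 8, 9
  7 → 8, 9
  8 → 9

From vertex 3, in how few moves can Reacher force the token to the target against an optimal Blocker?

A0 = {9}
A1: add {5, 8} — 5 (Reacher) has 5→9; 8 (Blocker): all of {9} already in.
A2: add {7} — 7 (Blocker): all of {8, 9} already in.
A3: add {4, 6} — 4 (Blocker): all of {7, 8, 9} already in; 6 (Blocker): all of {7, 8, 9} already in.
A4: add {2, 3} — 2 (Reacher) has 2→4; 3 (Blocker): all of {4, 9} already in.
3 enters the attractor at level 4, so Reacher can force the target in 4 moves from there.

4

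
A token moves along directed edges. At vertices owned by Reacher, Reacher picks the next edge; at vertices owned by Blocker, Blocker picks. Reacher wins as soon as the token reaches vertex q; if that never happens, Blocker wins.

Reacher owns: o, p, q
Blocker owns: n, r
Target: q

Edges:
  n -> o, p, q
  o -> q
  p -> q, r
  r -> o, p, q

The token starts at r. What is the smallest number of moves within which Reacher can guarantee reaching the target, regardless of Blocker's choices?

A0 = {q}
A1: add {o, p} — o (Reacher) has o→q; p (Reacher) has p→q.
A2: add {n, r} — n (Blocker): all of {o, p, q} already in; r (Blocker): all of {o, p, q} already in.
A2 = all vertices. Fixed point.
r enters the attractor at level 2, so Reacher can force the target in 2 moves from there.

2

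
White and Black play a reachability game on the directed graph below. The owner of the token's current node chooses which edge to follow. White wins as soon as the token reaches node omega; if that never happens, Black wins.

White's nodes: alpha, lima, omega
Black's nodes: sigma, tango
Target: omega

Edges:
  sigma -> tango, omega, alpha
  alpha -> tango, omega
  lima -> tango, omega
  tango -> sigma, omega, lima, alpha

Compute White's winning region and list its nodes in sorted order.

A0 = {omega}
A1: add {alpha, lima} — lima (White) has lima→omega; alpha (White) has alpha→omega.
A2 = A1; e.g. tango (Black) can still go to sigma. Fixed point.
White's winning region = {alpha, lima, omega}.

alpha, lima, omega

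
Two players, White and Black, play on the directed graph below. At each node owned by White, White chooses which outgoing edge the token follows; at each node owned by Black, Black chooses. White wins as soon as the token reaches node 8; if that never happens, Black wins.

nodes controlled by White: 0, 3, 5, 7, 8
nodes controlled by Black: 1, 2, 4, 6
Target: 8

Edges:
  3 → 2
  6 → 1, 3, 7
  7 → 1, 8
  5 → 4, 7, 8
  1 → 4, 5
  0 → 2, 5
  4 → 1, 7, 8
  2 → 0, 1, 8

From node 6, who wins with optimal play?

A0 = {8}
A1: add {5, 7} — 5 (White) has 5→8; 7 (White) has 7→8.
A2: add {0} — 0 (White) has 0→5.
A3 = A2; e.g. 1 (Black) can still go to 4. Fixed point.
6 never enters the attractor, so Black can avoid the target forever.

Black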